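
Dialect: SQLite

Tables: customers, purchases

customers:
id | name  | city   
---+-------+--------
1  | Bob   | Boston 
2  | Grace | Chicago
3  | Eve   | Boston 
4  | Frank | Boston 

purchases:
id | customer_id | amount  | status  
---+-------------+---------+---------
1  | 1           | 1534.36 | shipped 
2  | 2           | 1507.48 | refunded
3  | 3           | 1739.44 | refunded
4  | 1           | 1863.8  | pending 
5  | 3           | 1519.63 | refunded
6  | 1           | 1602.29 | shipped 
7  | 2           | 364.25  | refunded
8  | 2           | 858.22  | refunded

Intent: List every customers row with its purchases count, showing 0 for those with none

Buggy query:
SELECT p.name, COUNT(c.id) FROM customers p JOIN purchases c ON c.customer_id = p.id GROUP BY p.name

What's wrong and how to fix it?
Bug: INNER JOIN drops customers rows that have no matching purchases rows

Fix: Use LEFT JOIN so parents without children still appear (COUNT(c.id) gives 0)

Corrected query:
SELECT p.name, COUNT(c.id) FROM customers p LEFT JOIN purchases c ON c.customer_id = p.id GROUP BY p.name

Result:
name  | COUNT(c.id)
------+------------
Bob   | 3          
Eve   | 2          
Frank | 0          
Grace | 3          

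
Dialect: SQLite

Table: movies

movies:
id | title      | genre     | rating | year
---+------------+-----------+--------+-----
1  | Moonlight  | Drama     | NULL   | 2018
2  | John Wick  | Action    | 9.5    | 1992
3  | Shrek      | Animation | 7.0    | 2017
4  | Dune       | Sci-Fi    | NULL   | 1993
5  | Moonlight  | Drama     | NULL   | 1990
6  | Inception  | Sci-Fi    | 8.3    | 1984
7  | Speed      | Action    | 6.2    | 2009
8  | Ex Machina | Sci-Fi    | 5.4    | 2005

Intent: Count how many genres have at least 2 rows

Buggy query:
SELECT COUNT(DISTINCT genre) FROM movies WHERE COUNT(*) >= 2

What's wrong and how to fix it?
Bug: COUNT(*) cannot appear in WHERE; the per-group count doesn't exist yet

Fix: Use a subquery that GROUPs and filters with HAVING, then count its rows

Corrected query:
SELECT COUNT(*) FROM (SELECT genre FROM movies GROUP BY genre HAVING COUNT(*) >= 2)

Result:
COUNT(*)
--------
3       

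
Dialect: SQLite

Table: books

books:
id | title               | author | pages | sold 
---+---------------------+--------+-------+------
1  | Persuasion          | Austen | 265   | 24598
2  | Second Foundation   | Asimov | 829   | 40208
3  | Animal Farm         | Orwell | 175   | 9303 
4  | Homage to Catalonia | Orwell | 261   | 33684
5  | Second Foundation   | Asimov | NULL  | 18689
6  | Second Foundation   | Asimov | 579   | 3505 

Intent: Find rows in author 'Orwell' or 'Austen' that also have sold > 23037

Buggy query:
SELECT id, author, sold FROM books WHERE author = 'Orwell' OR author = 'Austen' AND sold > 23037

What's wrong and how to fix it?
Bug: Without parentheses, AND is evaluated before OR, so the sold filter only applies to the 'Austen' branch

Fix: Group the OR with parentheses (or use IN), then AND the threshold

Corrected query:
SELECT id, author, sold FROM books WHERE (author = 'Orwell' OR author = 'Austen') AND sold > 23037

Result:
id | author | sold 
---+--------+------
1  | Austen | 24598
4  | Orwell | 33684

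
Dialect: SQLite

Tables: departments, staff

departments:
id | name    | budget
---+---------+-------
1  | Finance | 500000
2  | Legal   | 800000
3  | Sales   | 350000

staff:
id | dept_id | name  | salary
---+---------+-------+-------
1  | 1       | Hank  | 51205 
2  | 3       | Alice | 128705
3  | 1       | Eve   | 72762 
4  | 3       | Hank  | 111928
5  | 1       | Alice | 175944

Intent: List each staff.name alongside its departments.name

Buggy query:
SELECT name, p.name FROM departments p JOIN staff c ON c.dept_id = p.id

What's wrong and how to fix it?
Bug: Both tables have a 'name' column; the unqualified reference is ambiguous

Fix: Prefix ambiguous columns with the table alias

Corrected query:
SELECT c.name, p.name FROM departments p JOIN staff c ON c.dept_id = p.id

Result:
name  | name   
------+--------
Hank  | Finance
Alice | Sales  
Eve   | Finance
Hank  | Sales  
Alice | Finance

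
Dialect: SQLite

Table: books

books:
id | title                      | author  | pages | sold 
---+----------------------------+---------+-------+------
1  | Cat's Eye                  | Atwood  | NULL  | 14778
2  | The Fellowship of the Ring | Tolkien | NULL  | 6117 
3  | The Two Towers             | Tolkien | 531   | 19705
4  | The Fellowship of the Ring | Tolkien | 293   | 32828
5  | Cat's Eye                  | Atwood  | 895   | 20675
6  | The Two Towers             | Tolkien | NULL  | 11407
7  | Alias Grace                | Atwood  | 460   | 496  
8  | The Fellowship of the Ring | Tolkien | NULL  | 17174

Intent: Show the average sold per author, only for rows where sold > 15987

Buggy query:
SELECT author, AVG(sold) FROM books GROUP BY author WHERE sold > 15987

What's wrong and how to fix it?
Bug: Row-level WHERE must come before GROUP BY in the clause order

Fix: Place WHERE between FROM and GROUP BY

Corrected query:
SELECT author, AVG(sold) FROM books WHERE sold > 15987 GROUP BY author

Result:
author  | AVG(sold)   
--------+-------------
Atwood  | 20675       
Tolkien | 23235.666667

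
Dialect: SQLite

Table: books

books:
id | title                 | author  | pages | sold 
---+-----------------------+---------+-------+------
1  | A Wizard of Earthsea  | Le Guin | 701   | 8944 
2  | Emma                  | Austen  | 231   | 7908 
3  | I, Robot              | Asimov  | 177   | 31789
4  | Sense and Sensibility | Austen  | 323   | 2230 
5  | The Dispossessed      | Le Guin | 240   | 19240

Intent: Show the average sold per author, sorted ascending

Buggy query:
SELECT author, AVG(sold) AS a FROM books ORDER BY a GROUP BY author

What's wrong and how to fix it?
Bug: GROUP BY must precede ORDER BY

Fix: Move ORDER BY to the end, after GROUP BY

Corrected query:
SELECT author, AVG(sold) AS a FROM books GROUP BY author ORDER BY a

Result:
author  | a    
--------+------
Austen  | 5069 
Le Guin | 14092
Asimov  | 31789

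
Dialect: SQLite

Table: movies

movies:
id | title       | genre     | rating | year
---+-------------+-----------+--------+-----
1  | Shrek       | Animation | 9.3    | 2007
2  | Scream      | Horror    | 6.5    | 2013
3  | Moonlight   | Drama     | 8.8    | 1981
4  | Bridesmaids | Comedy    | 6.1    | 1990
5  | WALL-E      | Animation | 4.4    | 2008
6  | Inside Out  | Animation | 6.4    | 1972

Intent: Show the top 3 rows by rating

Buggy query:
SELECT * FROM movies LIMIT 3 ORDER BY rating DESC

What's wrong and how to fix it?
Bug: LIMIT must come after ORDER BY

Fix: Sort with ORDER BY, then apply LIMIT

Corrected query:
SELECT * FROM movies ORDER BY rating DESC LIMIT 3

Result:
id | title     | genre     | rating | year
---+-----------+-----------+--------+-----
1  | Shrek     | Animation | 9.3    | 2007
3  | Moonlight | Drama     | 8.8    | 1981
2  | Scream    | Horror    | 6.5    | 2013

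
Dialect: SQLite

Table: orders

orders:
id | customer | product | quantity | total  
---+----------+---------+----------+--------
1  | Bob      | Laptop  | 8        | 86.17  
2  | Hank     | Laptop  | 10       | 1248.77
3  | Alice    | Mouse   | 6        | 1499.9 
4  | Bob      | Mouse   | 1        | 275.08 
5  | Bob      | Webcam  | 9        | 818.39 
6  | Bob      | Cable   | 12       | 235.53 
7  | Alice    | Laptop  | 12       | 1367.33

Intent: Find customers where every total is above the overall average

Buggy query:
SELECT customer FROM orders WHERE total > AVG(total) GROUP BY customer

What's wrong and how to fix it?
Bug: WHERE evaluates per row before aggregation, so AVG() is unavailable

Fix: Compute the overall average in a scalar subquery and compare each group's MIN against it in HAVING

Corrected query:
SELECT customer FROM orders GROUP BY customer HAVING MIN(total) > (SELECT AVG(total) FROM orders)

Result:
customer
--------
Alice   
Hank    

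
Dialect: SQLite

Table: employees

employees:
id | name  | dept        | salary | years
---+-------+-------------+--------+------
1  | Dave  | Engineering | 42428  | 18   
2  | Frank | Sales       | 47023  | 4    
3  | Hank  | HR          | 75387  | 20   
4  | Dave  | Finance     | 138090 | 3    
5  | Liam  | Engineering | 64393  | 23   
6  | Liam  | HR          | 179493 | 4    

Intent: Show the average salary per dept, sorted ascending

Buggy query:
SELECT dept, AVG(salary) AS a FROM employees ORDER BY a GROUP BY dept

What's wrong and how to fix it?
Bug: GROUP BY must precede ORDER BY

Fix: Reorder: SELECT … FROM … GROUP BY … ORDER BY …

Corrected query:
SELECT dept, AVG(salary) AS a FROM employees GROUP BY dept ORDER BY a

Result:
dept        | a      
------------+--------
Sales       | 47023  
Engineering | 53410.5
HR          | 127440 
Finance     | 138090 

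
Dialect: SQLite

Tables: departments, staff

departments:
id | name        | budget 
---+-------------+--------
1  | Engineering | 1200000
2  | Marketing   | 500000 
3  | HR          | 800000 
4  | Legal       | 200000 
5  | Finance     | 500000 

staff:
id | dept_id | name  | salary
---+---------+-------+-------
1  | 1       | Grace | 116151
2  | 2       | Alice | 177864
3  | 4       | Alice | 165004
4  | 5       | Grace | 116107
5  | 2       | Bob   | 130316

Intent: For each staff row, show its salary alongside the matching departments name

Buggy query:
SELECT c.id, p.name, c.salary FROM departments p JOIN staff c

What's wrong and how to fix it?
Bug: JOIN with no ON clause produces a cartesian product; every staff row pairs with every departments row

Fix: Add ON c.dept_id = p.id to the JOIN

Corrected query:
SELECT c.id, p.name, c.salary FROM departments p JOIN staff c ON c.dept_id = p.id

Result:
id | name        | salary
---+-------------+-------
1  | Engineering | 116151
2  | Marketing   | 177864
3  | Legal       | 165004
4  | Finance     | 116107
5  | Marketing   | 130316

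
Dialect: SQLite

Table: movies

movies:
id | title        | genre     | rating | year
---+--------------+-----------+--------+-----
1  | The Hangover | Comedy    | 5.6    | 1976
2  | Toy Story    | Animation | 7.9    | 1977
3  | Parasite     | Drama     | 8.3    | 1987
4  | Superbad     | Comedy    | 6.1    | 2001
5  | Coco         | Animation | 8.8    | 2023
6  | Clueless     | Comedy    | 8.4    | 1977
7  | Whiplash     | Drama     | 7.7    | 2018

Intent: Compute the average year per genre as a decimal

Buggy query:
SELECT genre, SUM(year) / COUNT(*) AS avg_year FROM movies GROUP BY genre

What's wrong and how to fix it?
Bug: SUM(year) and COUNT(*) are both integers; the division truncates the fractional part

Fix: Multiply by 1.0 (or CAST to REAL) to force floating-point division

Corrected query:
SELECT genre, SUM(year) * 1.0 / COUNT(*) AS avg_year FROM movies GROUP BY genre

Result:
genre     | avg_year   
----------+------------
Animation | 2000       
Comedy    | 1984.666667
Drama     | 2002.5     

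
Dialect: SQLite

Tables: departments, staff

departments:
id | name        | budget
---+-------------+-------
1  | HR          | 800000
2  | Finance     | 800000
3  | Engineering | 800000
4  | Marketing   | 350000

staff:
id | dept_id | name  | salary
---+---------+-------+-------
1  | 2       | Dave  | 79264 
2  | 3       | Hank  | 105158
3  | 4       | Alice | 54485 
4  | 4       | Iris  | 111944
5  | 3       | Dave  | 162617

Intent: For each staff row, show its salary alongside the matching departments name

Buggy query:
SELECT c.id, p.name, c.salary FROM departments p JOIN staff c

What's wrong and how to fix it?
Bug: Missing join condition: each staff row is matched to all departments rows instead of just its own

Fix: Specify the join condition linking the foreign key to the parent id

Corrected query:
SELECT c.id, p.name, c.salary FROM departments p JOIN staff c ON c.dept_id = p.id

Result:
id | name        | salary
---+-------------+-------
1  | Finance     | 79264 
2  | Engineering | 105158
3  | Marketing   | 54485 
4  | Marketing   | 111944
5  | Engineering | 162617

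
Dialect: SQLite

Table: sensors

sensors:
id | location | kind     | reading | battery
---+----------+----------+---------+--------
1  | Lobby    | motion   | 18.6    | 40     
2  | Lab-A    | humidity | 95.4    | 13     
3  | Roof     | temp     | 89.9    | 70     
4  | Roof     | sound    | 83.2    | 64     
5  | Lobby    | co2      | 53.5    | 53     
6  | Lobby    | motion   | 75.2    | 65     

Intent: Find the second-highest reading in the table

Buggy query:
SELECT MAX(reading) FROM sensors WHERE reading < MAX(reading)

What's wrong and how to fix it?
Bug: MAX(reading) on the right of the comparison is an aggregate-in-WHERE error

Fix: Put the inner MAX in a scalar subquery

Corrected query:
SELECT MAX(reading) FROM sensors WHERE reading < (SELECT MAX(reading) FROM sensors)

Result:
MAX(reading)
------------
89.9        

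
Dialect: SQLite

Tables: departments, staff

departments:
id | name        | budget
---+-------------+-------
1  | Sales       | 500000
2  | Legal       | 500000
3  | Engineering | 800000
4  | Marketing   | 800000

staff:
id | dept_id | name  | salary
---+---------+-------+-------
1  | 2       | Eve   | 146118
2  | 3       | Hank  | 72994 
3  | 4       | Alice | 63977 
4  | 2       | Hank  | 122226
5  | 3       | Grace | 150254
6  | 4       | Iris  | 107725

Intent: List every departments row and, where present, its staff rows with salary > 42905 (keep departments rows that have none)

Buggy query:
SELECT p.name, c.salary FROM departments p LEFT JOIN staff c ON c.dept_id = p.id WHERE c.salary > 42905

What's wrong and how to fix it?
Bug: Filtering c.salary in WHERE discards the NULL rows produced by LEFT JOIN, turning it into an inner join

Fix: Put 'c.salary > 42905' in the JOIN's ON clause instead of WHERE

Corrected query:
SELECT p.name, c.salary FROM departments p LEFT JOIN staff c ON c.dept_id = p.id AND c.salary > 42905

Result:
name        | salary
------------+-------
Sales       | NULL  
Legal       | 122226
Legal       | 146118
Engineering | 72994 
Engineering | 150254
Marketing   | 63977 
Marketing   | 107725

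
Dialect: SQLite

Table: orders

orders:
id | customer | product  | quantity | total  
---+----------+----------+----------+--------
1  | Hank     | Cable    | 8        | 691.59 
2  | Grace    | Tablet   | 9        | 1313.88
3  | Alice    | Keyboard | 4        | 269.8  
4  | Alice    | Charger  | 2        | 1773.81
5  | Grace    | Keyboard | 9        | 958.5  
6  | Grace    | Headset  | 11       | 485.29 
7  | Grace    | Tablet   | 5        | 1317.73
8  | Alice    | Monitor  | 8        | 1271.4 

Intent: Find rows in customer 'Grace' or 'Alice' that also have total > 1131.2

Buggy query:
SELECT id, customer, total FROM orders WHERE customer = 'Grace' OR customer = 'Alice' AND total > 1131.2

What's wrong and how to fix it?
Bug: Without parentheses, AND is evaluated before OR, so the total filter only applies to the 'Alice' branch

Fix: Group the OR with parentheses (or use IN), then AND the threshold

Corrected query:
SELECT id, customer, total FROM orders WHERE (customer = 'Grace' OR customer = 'Alice') AND total > 1131.2

Result:
id | customer | total  
---+----------+--------
2  | Grace    | 1313.88
4  | Alice    | 1773.81
7  | Grace    | 1317.73
8  | Alice    | 1271.4 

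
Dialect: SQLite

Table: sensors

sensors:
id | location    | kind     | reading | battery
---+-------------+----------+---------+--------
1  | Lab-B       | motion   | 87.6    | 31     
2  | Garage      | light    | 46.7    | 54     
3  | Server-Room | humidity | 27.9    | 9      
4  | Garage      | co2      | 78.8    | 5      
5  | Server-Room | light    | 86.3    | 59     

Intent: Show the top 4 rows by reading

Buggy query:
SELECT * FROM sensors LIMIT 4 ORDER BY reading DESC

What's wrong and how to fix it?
Bug: LIMIT must come after ORDER BY

Fix: Sort with ORDER BY, then apply LIMIT

Corrected query:
SELECT * FROM sensors ORDER BY reading DESC LIMIT 4

Result:
id | location    | kind   | reading | battery
---+-------------+--------+---------+--------
1  | Lab-B       | motion | 87.6    | 31     
5  | Server-Room | light  | 86.3    | 59     
4  | Garage      | co2    | 78.8    | 5      
2  | Garage      | light  | 46.7    | 54     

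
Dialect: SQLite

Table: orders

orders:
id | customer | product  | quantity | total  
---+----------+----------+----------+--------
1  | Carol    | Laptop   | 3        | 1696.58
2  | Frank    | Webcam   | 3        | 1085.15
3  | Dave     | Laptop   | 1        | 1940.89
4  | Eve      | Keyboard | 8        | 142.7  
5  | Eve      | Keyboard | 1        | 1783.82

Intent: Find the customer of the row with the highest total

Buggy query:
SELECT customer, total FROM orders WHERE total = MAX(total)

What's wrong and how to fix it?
Bug: WHERE is evaluated per row; an aggregate over the whole table isn't defined there

Fix: Wrap MAX in a scalar subquery so WHERE compares against a single value

Corrected query:
SELECT customer, total FROM orders WHERE total = (SELECT MAX(total) FROM orders)

Result:
customer | total  
---------+--------
Dave     | 1940.89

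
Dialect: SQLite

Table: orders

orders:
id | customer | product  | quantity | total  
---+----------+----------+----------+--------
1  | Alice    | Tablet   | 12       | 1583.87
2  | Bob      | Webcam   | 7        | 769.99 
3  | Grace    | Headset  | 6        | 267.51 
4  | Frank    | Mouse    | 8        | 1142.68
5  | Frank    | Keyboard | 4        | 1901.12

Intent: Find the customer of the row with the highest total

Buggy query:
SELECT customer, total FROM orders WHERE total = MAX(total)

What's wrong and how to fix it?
Bug: MAX(total) is an aggregate and cannot be used directly in WHERE

Fix: Use a subquery: WHERE total = (SELECT MAX(total) FROM orders)

Corrected query:
SELECT customer, total FROM orders WHERE total = (SELECT MAX(total) FROM orders)

Result:
customer | total  
---------+--------
Frank    | 1901.12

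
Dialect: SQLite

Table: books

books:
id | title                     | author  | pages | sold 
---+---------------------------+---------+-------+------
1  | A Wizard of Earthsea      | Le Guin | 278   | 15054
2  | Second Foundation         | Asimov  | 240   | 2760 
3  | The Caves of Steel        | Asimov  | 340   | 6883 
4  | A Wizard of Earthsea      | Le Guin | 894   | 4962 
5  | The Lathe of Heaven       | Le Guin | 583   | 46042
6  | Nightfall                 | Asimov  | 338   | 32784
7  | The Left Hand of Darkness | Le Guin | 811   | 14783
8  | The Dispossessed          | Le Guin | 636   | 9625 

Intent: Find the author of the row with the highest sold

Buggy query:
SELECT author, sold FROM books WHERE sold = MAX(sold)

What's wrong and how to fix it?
Bug: MAX(sold) is an aggregate and cannot be used directly in WHERE

Fix: Wrap MAX in a scalar subquery so WHERE compares against a single value

Corrected query:
SELECT author, sold FROM books WHERE sold = (SELECT MAX(sold) FROM books)

Result:
author  | sold 
--------+------
Le Guin | 46042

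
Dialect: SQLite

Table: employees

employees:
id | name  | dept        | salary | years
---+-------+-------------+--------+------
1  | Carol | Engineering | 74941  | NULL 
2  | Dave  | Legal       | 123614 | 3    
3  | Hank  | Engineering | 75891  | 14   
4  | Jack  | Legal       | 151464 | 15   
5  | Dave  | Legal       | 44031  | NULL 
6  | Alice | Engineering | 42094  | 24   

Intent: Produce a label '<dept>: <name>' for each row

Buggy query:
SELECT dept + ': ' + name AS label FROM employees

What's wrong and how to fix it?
Bug: SQLite uses || for string concatenation; + coerces text to numbers (yielding 0)

Fix: Replace + with || to concatenate text

Corrected query:
SELECT dept || ': ' || name AS label FROM employees

Result:
label             
------------------
Engineering: Carol
Legal: Dave       
Engineering: Hank 
Legal: Jack       
Legal: Dave       
Engineering: Alice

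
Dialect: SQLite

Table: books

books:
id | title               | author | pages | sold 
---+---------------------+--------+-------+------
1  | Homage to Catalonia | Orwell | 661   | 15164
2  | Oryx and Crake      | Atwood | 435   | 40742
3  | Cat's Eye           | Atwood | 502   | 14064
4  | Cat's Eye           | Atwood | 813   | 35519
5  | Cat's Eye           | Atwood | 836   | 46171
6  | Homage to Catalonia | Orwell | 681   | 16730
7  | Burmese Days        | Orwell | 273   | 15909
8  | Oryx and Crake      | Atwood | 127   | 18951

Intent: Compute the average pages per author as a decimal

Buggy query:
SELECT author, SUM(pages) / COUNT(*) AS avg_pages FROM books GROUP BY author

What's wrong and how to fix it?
Bug: SUM(pages) and COUNT(*) are both integers; the division truncates the fractional part

Fix: Multiply by 1.0 (or CAST to REAL) to force floating-point division

Corrected query:
SELECT author, SUM(pages) * 1.0 / COUNT(*) AS avg_pages FROM books GROUP BY author

Result:
author | avg_pages 
-------+-----------
Atwood | 542.6     
Orwell | 538.333333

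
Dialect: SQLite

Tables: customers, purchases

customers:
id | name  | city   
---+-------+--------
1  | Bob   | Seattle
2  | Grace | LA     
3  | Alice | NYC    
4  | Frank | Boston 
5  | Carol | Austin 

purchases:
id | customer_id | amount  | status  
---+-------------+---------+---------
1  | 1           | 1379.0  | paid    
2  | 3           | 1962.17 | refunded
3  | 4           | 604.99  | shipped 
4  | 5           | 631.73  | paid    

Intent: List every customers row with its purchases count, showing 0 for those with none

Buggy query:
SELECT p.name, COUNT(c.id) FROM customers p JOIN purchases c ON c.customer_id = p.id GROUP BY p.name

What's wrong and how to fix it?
Bug: An inner join excludes parents with zero children

Fix: Switch to LEFT JOIN to retain unmatched parent rows

Corrected query:
SELECT p.name, COUNT(c.id) FROM customers p LEFT JOIN purchases c ON c.customer_id = p.id GROUP BY p.name

Result:
name  | COUNT(c.id)
------+------------
Alice | 1          
Bob   | 1          
Carol | 1          
Frank | 1          
Grace | 0          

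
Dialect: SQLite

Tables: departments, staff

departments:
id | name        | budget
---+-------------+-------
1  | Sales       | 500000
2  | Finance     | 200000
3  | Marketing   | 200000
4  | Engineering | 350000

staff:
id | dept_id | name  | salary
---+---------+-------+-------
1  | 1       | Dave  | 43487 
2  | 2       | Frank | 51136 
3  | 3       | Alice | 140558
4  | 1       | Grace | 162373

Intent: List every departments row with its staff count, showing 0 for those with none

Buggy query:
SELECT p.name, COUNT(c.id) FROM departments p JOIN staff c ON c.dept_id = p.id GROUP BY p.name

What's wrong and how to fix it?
Bug: INNER JOIN drops departments rows that have no matching staff rows

Fix: Use LEFT JOIN so parents without children still appear (COUNT(c.id) gives 0)

Corrected query:
SELECT p.name, COUNT(c.id) FROM departments p LEFT JOIN staff c ON c.dept_id = p.id GROUP BY p.name

Result:
name        | COUNT(c.id)
------------+------------
Engineering | 0          
Finance     | 1          
Marketing   | 1          
Sales       | 2          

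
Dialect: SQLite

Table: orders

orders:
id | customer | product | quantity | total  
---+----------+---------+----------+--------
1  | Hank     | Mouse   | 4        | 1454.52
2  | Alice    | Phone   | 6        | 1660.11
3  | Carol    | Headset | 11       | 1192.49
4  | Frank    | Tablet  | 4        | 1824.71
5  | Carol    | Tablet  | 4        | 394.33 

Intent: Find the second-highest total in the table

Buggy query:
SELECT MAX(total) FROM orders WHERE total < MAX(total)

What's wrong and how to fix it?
Bug: MAX(total) on the right of the comparison is an aggregate-in-WHERE error

Fix: Put the inner MAX in a scalar subquery

Corrected query:
SELECT MAX(total) FROM orders WHERE total < (SELECT MAX(total) FROM orders)

Result:
MAX(total)
----------
1660.11   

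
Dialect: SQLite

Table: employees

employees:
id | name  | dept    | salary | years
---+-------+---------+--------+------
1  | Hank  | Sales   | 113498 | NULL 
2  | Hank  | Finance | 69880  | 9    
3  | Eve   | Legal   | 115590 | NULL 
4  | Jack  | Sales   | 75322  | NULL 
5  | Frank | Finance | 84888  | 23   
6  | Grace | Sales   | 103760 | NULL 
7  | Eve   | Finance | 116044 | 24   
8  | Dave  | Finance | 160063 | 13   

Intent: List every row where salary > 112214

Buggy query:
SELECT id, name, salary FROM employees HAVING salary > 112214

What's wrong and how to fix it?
Bug: This is a non-aggregate query (no GROUP BY, no aggregates), so in SQLite the HAVING clause is invalid here; a row-level condition belongs in WHERE

Fix: Replace HAVING with WHERE since the condition applies to individual rows

Corrected query:
SELECT id, name, salary FROM employees WHERE salary > 112214

Result:
id | name | salary
---+------+-------
1  | Hank | 113498
3  | Eve  | 115590
7  | Eve  | 116044
8  | Dave | 160063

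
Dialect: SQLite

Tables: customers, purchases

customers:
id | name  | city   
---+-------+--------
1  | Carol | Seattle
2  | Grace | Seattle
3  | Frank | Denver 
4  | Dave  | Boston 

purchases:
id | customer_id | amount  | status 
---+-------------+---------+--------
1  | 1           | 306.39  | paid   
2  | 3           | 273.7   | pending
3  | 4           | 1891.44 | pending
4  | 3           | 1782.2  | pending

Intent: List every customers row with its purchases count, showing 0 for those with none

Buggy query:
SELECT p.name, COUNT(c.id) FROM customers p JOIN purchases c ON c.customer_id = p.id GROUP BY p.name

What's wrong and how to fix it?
Bug: An inner join excludes parents with zero children

Fix: Switch to LEFT JOIN to retain unmatched parent rows

Corrected query:
SELECT p.name, COUNT(c.id) FROM customers p LEFT JOIN purchases c ON c.customer_id = p.id GROUP BY p.name

Result:
name  | COUNT(c.id)
------+------------
Carol | 1          
Dave  | 1          
Frank | 2          
Grace | 0          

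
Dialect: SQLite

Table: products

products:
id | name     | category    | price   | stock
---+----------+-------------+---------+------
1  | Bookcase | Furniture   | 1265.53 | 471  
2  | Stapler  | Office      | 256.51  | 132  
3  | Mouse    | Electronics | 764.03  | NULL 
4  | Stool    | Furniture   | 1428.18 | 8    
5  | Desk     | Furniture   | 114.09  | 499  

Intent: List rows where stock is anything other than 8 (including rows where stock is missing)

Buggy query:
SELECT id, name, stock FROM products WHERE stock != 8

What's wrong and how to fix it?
Bug: 'stock != 8' is unknown when stock is NULL, so NULL rows are silently excluded

Fix: Add an explicit OR stock IS NULL to include the missing-value rows

Corrected query:
SELECT id, name, stock FROM products WHERE stock != 8 OR stock IS NULL

Result:
id | name     | stock
---+----------+------
1  | Bookcase | 471  
2  | Stapler  | 132  
3  | Mouse    | NULL 
5  | Desk     | 499  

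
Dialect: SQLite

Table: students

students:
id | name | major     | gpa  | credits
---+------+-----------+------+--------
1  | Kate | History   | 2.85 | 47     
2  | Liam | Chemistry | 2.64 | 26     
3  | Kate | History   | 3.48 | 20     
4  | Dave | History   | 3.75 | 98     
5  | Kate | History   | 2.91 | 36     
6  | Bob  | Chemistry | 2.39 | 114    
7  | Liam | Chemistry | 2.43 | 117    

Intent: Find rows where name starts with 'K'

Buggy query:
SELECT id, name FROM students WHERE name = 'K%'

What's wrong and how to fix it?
Bug: '=' compares the literal string including the % character; pattern matching needs LIKE

Fix: Use LIKE for wildcard pattern matching

Corrected query:
SELECT id, name FROM students WHERE name LIKE 'K%'

Result:
id | name
---+-----
1  | Kate
3  | Kate
5  | Kate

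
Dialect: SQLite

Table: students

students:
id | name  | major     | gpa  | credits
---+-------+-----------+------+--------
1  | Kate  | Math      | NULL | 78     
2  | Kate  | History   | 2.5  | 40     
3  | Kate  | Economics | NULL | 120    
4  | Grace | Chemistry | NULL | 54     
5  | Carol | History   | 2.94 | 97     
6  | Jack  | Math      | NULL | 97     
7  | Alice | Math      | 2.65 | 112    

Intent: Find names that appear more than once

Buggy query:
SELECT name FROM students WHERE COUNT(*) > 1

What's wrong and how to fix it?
Bug: COUNT(*) is an aggregate and cannot be used in WHERE

Fix: Group first, then use HAVING for the count condition

Corrected query:
SELECT name FROM students GROUP BY name HAVING COUNT(*) > 1

Result:
name
----
Kate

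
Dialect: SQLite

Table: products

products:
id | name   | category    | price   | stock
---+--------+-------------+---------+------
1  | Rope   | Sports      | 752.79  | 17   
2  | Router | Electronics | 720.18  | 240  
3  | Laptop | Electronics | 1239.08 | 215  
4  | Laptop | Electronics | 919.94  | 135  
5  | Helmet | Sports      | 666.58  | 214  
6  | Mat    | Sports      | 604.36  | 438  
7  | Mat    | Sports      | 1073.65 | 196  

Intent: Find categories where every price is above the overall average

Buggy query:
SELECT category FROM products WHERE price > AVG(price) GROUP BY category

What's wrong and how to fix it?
Bug: AVG() is an aggregate; it can't sit directly in WHERE

Fix: Compute the overall average in a scalar subquery and compare each group's MIN against it in HAVING

Corrected query:
SELECT category FROM products GROUP BY category HAVING MIN(price) > (SELECT AVG(price) FROM products)

Result:
(no rows)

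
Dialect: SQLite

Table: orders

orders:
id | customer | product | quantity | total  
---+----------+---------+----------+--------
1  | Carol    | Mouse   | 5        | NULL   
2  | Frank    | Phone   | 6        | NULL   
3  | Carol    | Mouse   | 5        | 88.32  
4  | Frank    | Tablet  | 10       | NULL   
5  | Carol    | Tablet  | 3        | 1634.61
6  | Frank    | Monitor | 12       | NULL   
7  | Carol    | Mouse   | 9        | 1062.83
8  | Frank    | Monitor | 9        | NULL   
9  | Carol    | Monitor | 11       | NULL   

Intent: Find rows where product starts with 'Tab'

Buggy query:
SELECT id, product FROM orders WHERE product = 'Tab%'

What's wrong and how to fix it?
Bug: '=' compares the literal string including the % character; pattern matching needs LIKE

Fix: Replace '=' with LIKE so 'Tab%' is treated as a pattern

Corrected query:
SELECT id, product FROM orders WHERE product LIKE 'Tab%'

Result:
id | product
---+--------
4  | Tablet 
5  | Tablet 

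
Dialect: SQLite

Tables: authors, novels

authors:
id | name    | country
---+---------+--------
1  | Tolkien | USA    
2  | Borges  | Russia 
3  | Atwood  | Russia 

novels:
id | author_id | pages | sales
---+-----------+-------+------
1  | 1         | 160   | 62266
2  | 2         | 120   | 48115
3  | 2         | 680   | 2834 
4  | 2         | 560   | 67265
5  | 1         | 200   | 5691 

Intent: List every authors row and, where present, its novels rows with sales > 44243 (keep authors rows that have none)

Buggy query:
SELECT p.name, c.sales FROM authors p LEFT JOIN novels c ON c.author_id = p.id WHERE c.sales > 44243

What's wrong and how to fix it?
Bug: A WHERE condition on the right-hand table after LEFT JOIN drops unmatched parents

Fix: Put 'c.sales > 44243' in the JOIN's ON clause instead of WHERE

Corrected query:
SELECT p.name, c.sales FROM authors p LEFT JOIN novels c ON c.author_id = p.id AND c.sales > 44243

Result:
name    | sales
--------+------
Tolkien | 62266
Borges  | 48115
Borges  | 67265
Atwood  | NULL 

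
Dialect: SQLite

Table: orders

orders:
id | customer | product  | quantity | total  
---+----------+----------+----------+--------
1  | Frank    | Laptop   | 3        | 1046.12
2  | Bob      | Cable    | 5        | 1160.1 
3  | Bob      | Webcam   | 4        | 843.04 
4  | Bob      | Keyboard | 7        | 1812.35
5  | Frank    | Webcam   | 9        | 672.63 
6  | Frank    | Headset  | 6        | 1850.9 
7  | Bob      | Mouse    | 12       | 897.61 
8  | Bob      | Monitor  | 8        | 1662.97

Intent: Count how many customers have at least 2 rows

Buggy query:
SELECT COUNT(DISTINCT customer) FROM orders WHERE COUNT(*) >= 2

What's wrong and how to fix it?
Bug: WHERE filters individual rows, not groups, so a group-level COUNT is invalid there

Fix: Group first with HAVING COUNT(*) >= 2, then COUNT the resulting groups

Corrected query:
SELECT COUNT(*) FROM (SELECT customer FROM orders GROUP BY customer HAVING COUNT(*) >= 2)

Result:
COUNT(*)
--------
2       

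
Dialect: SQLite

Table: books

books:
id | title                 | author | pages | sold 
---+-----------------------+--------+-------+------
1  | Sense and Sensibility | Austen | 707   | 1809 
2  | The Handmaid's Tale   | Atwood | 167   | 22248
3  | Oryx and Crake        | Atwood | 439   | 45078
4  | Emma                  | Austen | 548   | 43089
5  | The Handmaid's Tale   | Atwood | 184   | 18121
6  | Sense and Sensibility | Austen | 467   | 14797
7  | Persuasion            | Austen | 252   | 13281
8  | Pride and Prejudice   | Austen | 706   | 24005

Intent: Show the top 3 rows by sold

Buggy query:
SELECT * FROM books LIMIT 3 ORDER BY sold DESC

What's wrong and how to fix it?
Bug: LIMIT must come after ORDER BY

Fix: Sort with ORDER BY, then apply LIMIT

Corrected query:
SELECT * FROM books ORDER BY sold DESC LIMIT 3

Result:
id | title               | author | pages | sold 
---+---------------------+--------+-------+------
3  | Oryx and Crake      | Atwood | 439   | 45078
4  | Emma                | Austen | 548   | 43089
8  | Pride and Prejudice | Austen | 706   | 24005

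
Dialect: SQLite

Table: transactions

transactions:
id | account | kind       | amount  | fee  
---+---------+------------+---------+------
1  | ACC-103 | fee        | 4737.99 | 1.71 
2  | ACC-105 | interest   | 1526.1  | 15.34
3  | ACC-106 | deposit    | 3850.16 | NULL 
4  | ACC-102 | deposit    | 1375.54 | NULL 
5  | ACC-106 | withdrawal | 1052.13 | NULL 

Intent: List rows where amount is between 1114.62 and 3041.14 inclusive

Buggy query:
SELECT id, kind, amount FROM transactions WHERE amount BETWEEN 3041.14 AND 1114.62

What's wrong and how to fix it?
Bug: BETWEEN expects the lower bound first; with 3041.14 AND 1114.62 the range is empty

Fix: Swap the bounds so the smaller value comes first

Corrected query:
SELECT id, kind, amount FROM transactions WHERE amount BETWEEN 1114.62 AND 3041.14

Result:
id | kind     | amount 
---+----------+--------
2  | interest | 1526.1 
4  | deposit  | 1375.54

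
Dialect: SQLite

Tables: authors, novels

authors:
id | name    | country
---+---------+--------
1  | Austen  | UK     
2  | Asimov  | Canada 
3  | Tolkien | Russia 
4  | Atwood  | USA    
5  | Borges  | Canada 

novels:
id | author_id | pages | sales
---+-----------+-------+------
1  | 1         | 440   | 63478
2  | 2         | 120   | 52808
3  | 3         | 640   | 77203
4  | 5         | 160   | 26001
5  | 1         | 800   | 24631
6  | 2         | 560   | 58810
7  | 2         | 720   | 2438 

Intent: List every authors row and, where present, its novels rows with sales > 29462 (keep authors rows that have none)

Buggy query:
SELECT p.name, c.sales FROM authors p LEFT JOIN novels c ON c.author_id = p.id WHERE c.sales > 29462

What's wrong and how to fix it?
Bug: A WHERE condition on the right-hand table after LEFT JOIN drops unmatched parents

Fix: Move the right-table condition into the ON clause so unmatched parents are kept

Corrected query:
SELECT p.name, c.sales FROM authors p LEFT JOIN novels c ON c.author_id = p.id AND c.sales > 29462

Result:
name    | sales
--------+------
Austen  | 63478
Asimov  | 52808
Asimov  | 58810
Tolkien | 77203
Atwood  | NULL 
Borges  | NULL 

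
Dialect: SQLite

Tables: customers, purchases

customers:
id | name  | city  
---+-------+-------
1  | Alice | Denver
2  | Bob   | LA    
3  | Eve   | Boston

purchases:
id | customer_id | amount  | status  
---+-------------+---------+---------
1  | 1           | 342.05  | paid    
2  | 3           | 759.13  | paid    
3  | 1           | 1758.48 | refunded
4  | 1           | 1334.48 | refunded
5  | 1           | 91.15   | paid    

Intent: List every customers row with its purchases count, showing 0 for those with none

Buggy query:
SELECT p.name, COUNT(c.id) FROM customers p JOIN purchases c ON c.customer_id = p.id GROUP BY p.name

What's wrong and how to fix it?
Bug: INNER JOIN drops customers rows that have no matching purchases rows

Fix: Switch to LEFT JOIN to retain unmatched parent rows

Corrected query:
SELECT p.name, COUNT(c.id) FROM customers p LEFT JOIN purchases c ON c.customer_id = p.id GROUP BY p.name

Result:
name  | COUNT(c.id)
------+------------
Alice | 4          
Bob   | 0          
Eve   | 1          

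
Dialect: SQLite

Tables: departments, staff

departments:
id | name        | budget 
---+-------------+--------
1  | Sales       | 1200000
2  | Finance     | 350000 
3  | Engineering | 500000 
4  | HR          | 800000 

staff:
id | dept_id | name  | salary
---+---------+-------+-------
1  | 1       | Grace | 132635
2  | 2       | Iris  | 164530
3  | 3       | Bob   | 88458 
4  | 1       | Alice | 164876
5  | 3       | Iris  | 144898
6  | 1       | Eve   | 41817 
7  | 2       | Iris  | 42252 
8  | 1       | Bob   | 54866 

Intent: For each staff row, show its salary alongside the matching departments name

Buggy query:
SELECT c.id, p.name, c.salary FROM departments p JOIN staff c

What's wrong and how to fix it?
Bug: JOIN with no ON clause produces a cartesian product; every staff row pairs with every departments row

Fix: Specify the join condition linking the foreign key to the parent id

Corrected query:
SELECT c.id, p.name, c.salary FROM departments p JOIN staff c ON c.dept_id = p.id

Result:
id | name        | salary
---+-------------+-------
1  | Sales       | 132635
2  | Finance     | 164530
3  | Engineering | 88458 
4  | Sales       | 164876
5  | Engineering | 144898
6  | Sales       | 41817 
7  | Finance     | 42252 
8  | Sales       | 54866 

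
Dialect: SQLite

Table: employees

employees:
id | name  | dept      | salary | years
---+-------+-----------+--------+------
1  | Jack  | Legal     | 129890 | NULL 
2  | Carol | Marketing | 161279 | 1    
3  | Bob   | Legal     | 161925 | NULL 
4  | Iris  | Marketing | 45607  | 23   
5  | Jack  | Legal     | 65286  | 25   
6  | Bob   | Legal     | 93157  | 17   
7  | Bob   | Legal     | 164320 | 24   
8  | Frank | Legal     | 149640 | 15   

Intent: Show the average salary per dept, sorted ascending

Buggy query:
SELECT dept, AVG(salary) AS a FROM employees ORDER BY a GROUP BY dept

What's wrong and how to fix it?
Bug: ORDER BY appears before GROUP BY; SQL clause order requires GROUP BY first

Fix: Move ORDER BY to the end, after GROUP BY

Corrected query:
SELECT dept, AVG(salary) AS a FROM employees GROUP BY dept ORDER BY a

Result:
dept      | a            
----------+--------------
Marketing | 103443       
Legal     | 127369.666667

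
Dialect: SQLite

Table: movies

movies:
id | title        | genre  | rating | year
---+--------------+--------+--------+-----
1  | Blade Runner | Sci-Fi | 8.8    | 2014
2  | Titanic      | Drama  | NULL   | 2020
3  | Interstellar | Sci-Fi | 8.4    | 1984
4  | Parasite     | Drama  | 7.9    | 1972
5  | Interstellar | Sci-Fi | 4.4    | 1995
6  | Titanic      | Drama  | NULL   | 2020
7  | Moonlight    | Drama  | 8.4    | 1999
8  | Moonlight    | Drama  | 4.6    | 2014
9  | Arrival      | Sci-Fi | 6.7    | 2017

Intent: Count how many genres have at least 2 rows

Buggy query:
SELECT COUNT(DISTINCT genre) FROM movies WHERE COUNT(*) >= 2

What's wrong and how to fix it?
Bug: COUNT(*) cannot appear in WHERE; the per-group count doesn't exist yet

Fix: Group first with HAVING COUNT(*) >= 2, then COUNT the resulting groups

Corrected query:
SELECT COUNT(*) FROM (SELECT genre FROM movies GROUP BY genre HAVING COUNT(*) >= 2)

Result:
COUNT(*)
--------
2       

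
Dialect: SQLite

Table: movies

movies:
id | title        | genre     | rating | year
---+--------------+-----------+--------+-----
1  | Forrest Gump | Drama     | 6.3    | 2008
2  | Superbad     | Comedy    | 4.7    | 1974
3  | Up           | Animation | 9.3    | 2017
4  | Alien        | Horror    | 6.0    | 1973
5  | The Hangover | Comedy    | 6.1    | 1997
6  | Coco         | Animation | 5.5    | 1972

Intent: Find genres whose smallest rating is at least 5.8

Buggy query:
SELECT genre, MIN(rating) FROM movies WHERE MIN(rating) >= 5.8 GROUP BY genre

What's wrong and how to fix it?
Bug: Aggregates like MIN are computed per group after WHERE runs

Fix: Replace WHERE with HAVING after the GROUP BY

Corrected query:
SELECT genre, MIN(rating) FROM movies GROUP BY genre HAVING MIN(rating) >= 5.8

Result:
genre  | MIN(rating)
-------+------------
Drama  | 6.3        
Horror | 6          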